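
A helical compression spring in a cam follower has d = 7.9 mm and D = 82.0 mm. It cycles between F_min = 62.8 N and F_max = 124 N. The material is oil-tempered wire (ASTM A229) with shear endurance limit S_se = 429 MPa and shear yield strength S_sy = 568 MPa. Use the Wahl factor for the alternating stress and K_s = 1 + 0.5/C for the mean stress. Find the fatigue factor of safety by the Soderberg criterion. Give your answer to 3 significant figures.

9.31

C = D/d = 82.0/7.9 = 10.3797; K_W = (4C−1)/(4C−4)+0.615/C = 1.1392; K_s = 1+0.5/C = 1.0482
F_a = (F_max−F_min)/2 = 30.6 N; F_m = (F_max+F_min)/2 = 93.4 N
τ_a = K_W·8F_aD/(πd³) = 1.1392 × 12.96 = 14.764 MPa
τ_m = K_s·8F_mD/(πd³) = 1.0482 × 39.557 = 41.462 MPa
Soderberg: 1/n_f = τ_a/S_se + τ_m/S_sy = 14.764/429 + 41.462/568 = 0.03441 + 0.07300 = 0.10741
n_f = 1/0.10741 = 9.31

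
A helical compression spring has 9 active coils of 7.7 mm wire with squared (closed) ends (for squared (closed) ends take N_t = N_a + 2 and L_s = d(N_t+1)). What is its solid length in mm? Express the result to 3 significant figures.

92.4 mm

squared (closed) ends: N_t = N_a + 2 = 9 + 2 = 11
L_s = d·(N_t+1) = 7.7 × 12 = 92.4 mm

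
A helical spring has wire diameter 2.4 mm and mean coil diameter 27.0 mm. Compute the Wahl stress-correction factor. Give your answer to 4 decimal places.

C = D/d = 27.0/2.4 = 11.2500
K_W = (4C−1)/(4C−4) + 0.615/C = 44.000/41.000 + 0.0547 = 1.1278

1.1278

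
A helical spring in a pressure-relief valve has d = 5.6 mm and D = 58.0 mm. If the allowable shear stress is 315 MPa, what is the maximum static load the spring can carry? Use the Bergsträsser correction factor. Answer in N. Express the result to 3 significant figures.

331 N

C = D/d = 58.0/5.6 = 10.3571
K_B = (4C+2)/(4C−3) = 43.429/38.429 = 1.1301
τ_max = K·8FD/(πd³) → F_max = τ_allow·πd³/(8DK)
F_max = 315·π·5.6³/(8·58.0·1.1301) = 1.7379e+05/524.37 = 331.42 N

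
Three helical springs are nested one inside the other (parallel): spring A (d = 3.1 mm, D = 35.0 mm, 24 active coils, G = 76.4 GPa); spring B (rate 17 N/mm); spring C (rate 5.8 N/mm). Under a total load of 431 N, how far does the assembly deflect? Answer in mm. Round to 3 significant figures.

18.2 mm

k_A = Gd⁴/(8D³N_a) = (76.4×10³)(3.1⁴)/(8·35.0³·24) = 0.85711 N/mm
Parallel: k_eq = 0.85711 + 17 + 5.8 = 23.657 N/mm
δ = F/k_eq = 431/23.657 = 18.219 mm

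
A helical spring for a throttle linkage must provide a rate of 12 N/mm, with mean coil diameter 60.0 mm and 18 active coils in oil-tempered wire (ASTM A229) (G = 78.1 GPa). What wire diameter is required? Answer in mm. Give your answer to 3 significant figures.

d = (8D³N_a·k / G)^(1/4) = (8·60.0³·18·12 / (78.1×10³))^0.25
  = (4779.1)^0.25 = 8.3145 mm

8.31 mm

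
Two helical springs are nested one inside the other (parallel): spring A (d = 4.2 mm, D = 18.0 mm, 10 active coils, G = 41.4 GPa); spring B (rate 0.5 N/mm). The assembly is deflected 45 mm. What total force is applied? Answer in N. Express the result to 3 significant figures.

k_A = Gd⁴/(8D³N_a) = (41.4×10³)(4.2⁴)/(8·18.0³·10) = 27.612 N/mm
Parallel: k_eq = 27.612 + 0.5 = 28.112 N/mm
F = k_eq·δ = 28.112·45 = 1265 N

1270 N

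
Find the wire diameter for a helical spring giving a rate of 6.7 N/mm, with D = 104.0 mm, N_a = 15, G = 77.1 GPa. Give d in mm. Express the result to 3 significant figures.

10.4 mm

d = (8D³N_a·k / G)^(1/4) = (8·104.0³·15·6.7 / (77.1×10³))^0.25
  = (11730)^0.25 = 10.4070 mm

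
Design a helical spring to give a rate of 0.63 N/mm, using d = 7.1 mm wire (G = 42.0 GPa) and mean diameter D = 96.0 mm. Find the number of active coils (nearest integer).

N_a = Gd⁴/(8D³k) = (42.0×10³ × 7.1⁴)/(8 × 96.0³ × 0.63)
    = 1.06729e+08 / 4.45907e+06 = 23.94 → 24 coils

24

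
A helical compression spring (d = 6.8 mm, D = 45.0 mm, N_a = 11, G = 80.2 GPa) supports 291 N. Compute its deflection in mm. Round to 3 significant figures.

13.6 mm

k = Gd⁴/(8D³N_a) = (80.2×10³)(6.8⁴)/(8·45.0³·11) = 21.384 N/mm
δ = F/k = 291 / 21.384 = 13.608 mm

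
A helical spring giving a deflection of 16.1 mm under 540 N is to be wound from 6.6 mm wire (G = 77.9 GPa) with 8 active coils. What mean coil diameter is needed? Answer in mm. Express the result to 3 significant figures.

Required rate k = F/δ = 540/16.1 = 33.54 N/mm
D = (Gd⁴/(8N_a·k))^(1/3) = (77.9×10³·6.6⁴/(8·8·33.54))^(1/3)
  = (68859.7)^(1/3) = 40.9878 mm

41.0 mm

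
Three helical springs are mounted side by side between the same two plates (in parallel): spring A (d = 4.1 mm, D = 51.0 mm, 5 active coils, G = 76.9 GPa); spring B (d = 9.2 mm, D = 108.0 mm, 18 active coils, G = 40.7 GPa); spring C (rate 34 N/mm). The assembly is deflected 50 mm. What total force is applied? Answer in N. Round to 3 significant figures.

1990 N

k_A = Gd⁴/(8D³N_a) = (76.9×10³)(4.1⁴)/(8·51.0³·5) = 4.0954 N/mm
k_B = Gd⁴/(8D³N_a) = (40.7×10³)(9.2⁴)/(8·108.0³·18) = 1.6074 N/mm
Parallel: k_eq = 4.0954 + 1.6074 + 34 = 39.703 N/mm
F = k_eq·δ = 39.703·50 = 1985.1 N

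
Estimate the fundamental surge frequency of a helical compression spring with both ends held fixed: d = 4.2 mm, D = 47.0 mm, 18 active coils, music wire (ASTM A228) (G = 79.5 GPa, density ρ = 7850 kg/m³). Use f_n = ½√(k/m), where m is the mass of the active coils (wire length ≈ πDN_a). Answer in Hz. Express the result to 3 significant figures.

k = Gd⁴/(8D³N_a) = (79.5×10³)(4.2⁴)/(8·47.0³·18) = 1.6547 N/mm = 1654.7 N/m
Wire length L = πDN_a = π·47.0·18 = 2657.8 mm
m = ρ·(πd²/4)·L = 7850 × 13.854×10⁻⁶ m² × 2.6578 m = 0.28905 kg
f_n = ½√(k/m) = 0.5·√(1654.7/0.28905) = 0.5·√(5724.4) = 37.83 Hz

37.8 Hz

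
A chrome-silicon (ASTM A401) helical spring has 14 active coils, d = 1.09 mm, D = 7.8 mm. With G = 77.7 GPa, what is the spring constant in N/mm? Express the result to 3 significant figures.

k = Gd⁴/(8D³N_a) = (77.7×10³ × 1.09⁴) / (8 × 7.8³ × 14)
  = 109680 / 53149.8 = 2.0636 N/mm

2.06 N/mm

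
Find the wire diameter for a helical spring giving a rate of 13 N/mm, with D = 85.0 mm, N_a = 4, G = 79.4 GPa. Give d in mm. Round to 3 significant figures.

d = (8D³N_a·k / G)^(1/4) = (8·85.0³·4·13 / (79.4×10³))^0.25
  = (3217.6)^0.25 = 7.5315 mm

7.53 mm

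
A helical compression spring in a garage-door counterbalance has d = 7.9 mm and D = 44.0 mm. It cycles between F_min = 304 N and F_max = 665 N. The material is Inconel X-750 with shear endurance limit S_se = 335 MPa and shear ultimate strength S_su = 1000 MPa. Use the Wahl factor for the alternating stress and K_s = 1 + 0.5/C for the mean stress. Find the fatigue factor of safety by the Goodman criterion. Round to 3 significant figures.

3.62

C = D/d = 44.0/7.9 = 5.5696; K_W = (4C−1)/(4C−4)+0.615/C = 1.2745; K_s = 1+0.5/C = 1.0898
F_a = (F_max−F_min)/2 = 180.5 N; F_m = (F_max+F_min)/2 = 484.5 N
τ_a = K_W·8F_aD/(πd³) = 1.2745 × 41.019 = 52.281 MPa
τ_m = K_s·8F_mD/(πd³) = 1.0898 × 110.1 = 119.99 MPa
Goodman: 1/n_f = τ_a/S_se + τ_m/S_su = 52.281/335 + 119.99/1000 = 0.15606 + 0.11999 = 0.27605
n_f = 1/0.27605 = 3.623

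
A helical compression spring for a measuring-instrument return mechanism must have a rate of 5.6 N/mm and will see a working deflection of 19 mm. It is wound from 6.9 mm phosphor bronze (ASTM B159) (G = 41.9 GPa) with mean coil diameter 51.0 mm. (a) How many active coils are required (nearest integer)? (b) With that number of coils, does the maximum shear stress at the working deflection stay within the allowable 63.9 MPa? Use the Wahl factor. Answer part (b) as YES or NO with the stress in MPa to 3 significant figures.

(a) 16 coils; (b) YES, τ_max = 50.4 MPa

N_a = Gd⁴/(8D³k) = (41.9×10³)(6.9⁴)/(8·51.0³·5.6) = 15.98 → N_a = 16
Actual rate k = Gd⁴/(8D³·16) = 5.5936 N/mm
Working load F = kδ = 5.5936·19 = 106.28 N
C = 51.0/6.9 = 7.3913; K_W = (4C−1)/(4C−4)+0.615/C = 1.2006
τ_max = K_W·8FD/(πd³) = 1.2006·42.015 = 50.441 MPa
τ_max ≤ 63.9 MPa → acceptable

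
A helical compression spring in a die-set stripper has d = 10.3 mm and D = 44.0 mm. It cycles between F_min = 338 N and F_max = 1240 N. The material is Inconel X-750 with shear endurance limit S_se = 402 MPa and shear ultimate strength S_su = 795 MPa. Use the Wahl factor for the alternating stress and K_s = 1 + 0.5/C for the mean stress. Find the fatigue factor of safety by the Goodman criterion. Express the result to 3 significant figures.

3.68

C = D/d = 44.0/10.3 = 4.2718; K_W = (4C−1)/(4C−4)+0.615/C = 1.3732; K_s = 1+0.5/C = 1.1170
F_a = (F_max−F_min)/2 = 451 N; F_m = (F_max+F_min)/2 = 789 N
τ_a = K_W·8F_aD/(πd³) = 1.3732 × 46.244 = 63.502 MPa
τ_m = K_s·8F_mD/(πd³) = 1.1170 × 80.902 = 90.371 MPa
Goodman: 1/n_f = τ_a/S_se + τ_m/S_su = 63.502/402 + 90.371/795 = 0.15797 + 0.11367 = 0.27164
n_f = 1/0.27164 = 3.681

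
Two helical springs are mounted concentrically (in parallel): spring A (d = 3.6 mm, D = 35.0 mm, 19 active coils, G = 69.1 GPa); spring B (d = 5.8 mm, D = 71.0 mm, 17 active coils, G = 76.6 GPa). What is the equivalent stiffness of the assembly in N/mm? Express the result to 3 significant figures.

k_A = Gd⁴/(8D³N_a) = (69.1×10³)(3.6⁴)/(8·35.0³·19) = 1.7809 N/mm
k_B = Gd⁴/(8D³N_a) = (76.6×10³)(5.8⁴)/(8·71.0³·17) = 1.7808 N/mm
Parallel: k_eq = 1.7809 + 1.7808 = 3.5618 N/mm

3.56 N/mm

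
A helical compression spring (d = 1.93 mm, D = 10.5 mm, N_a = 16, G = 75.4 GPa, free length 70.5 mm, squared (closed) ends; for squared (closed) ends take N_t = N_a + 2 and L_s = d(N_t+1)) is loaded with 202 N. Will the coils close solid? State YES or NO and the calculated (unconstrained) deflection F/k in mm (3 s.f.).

k = Gd⁴/(8D³N_a) = (75.4×10³)(1.93⁴)/(8·10.5³·16) = 7.0603 N/mm
N_t = 18; L_s = 1.93·19 = 36.67 mm; δ_solid = L₀ − L_s = 70.5 − 36.67 = 33.83 mm
δ = F/k = 202/7.0603 = 28.611 mm
δ < δ_solid → spring does not go solid

NO, δ = 28.6 mm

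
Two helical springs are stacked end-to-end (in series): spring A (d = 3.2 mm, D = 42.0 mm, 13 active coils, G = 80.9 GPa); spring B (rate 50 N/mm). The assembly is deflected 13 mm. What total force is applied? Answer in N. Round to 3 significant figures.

k_A = Gd⁴/(8D³N_a) = (80.9×10³)(3.2⁴)/(8·42.0³·13) = 1.1009 N/mm
Series: 1/k_eq = 1/1.1009 + 1/50 = 0.92831; k_eq = 1.0772 N/mm
F = k_eq·δ = 1.0772·13 = 14.004 N

14.0 N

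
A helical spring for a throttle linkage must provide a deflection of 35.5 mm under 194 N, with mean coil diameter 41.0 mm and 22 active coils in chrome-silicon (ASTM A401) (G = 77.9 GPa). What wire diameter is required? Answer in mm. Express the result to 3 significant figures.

Required rate k = F/δ = 194/35.5 = 5.4648 N/mm
d = (8D³N_a·k / G)^(1/4) = (8·41.0³·22·5.4648 / (77.9×10³))^0.25
  = (850.94)^0.25 = 5.4010 mm

5.40 mm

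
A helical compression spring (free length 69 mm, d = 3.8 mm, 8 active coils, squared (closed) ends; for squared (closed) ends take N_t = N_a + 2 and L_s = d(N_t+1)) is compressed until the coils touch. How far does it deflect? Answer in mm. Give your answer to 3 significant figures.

27.2 mm

N_t = 10; L_s = 3.8·11 = 41.8 mm
δ_solid = L₀ − L_s = 69 − 41.8 = 27.2 mm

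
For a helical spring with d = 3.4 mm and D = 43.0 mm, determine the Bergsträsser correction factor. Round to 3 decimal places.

1.105

C = D/d = 43.0/3.4 = 12.6471
K_B = (4C+2)/(4C−3) = 52.588/47.588 = 1.1051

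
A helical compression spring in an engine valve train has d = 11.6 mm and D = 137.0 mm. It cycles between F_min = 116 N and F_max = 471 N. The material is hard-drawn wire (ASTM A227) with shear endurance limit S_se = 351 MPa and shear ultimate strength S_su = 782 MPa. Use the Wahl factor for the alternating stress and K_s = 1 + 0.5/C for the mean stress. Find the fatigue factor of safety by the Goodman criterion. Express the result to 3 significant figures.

4.67

C = D/d = 137.0/11.6 = 11.8103; K_W = (4C−1)/(4C−4)+0.615/C = 1.1215; K_s = 1+0.5/C = 1.0423
F_a = (F_max−F_min)/2 = 177.5 N; F_m = (F_max+F_min)/2 = 293.5 N
τ_a = K_W·8F_aD/(πd³) = 1.1215 × 39.672 = 44.49 MPa
τ_m = K_s·8F_mD/(πd³) = 1.0423 × 65.599 = 68.376 MPa
Goodman: 1/n_f = τ_a/S_se + τ_m/S_su = 44.49/351 + 68.376/782 = 0.12675 + 0.08744 = 0.21419
n_f = 1/0.21419 = 4.669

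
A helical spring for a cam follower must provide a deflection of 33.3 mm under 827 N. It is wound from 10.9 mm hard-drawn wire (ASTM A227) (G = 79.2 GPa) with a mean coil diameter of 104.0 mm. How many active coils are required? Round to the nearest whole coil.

Required rate k = F/δ = 827/33.3 = 24.835 N/mm
N_a = Gd⁴/(8D³k) = (79.2×10³ × 10.9⁴)/(8 × 104.0³ × 24.835)
    = 1.11797e+09 / 2.23486e+08 = 5.002 → 5 coils

5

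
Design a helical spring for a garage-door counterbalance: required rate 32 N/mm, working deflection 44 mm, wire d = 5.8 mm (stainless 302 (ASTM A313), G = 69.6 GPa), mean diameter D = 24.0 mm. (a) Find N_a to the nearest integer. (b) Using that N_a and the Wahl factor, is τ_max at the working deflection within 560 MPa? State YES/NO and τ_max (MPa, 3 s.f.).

(a) 22 coils; (b) NO, τ_max = 619 MPa

N_a = Gd⁴/(8D³k) = (69.6×10³)(5.8⁴)/(8·24.0³·32) = 22.26 → N_a = 22
Actual rate k = Gd⁴/(8D³·22) = 32.372 N/mm
Working load F = kδ = 32.372·44 = 1424.4 N
C = 24.0/5.8 = 4.1379; K_W = (4C−1)/(4C−4)+0.615/C = 1.3876
τ_max = K_W·8FD/(πd³) = 1.3876·446.16 = 619.11 MPa
τ_max > 560 MPa → exceeds allowable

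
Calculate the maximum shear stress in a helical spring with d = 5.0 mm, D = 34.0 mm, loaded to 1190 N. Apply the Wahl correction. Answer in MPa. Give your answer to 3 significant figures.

Spring index C = D/d = 34.0/5.0 = 6.8000
K_W = (4C−1)/(4C−4) + 0.615/C = 26.200/23.200 + 0.0904 = 1.2198
τ₀ = 8FD/(πd³) = 8·1190·34.0/(π·5.0³) = 323680/392.7 = 824.24 MPa
τ_max = K·τ₀ = 1.2198 × 824.24 = 1005.4 MPa

1010 MPa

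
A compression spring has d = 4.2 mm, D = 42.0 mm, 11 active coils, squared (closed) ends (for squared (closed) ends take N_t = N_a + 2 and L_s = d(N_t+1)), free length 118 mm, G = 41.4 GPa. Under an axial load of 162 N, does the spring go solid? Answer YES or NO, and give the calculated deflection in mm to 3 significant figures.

k = Gd⁴/(8D³N_a) = (41.4×10³)(4.2⁴)/(8·42.0³·11) = 1.9759 N/mm
N_t = 13; L_s = 4.2·14 = 58.8 mm; δ_solid = L₀ − L_s = 118 − 58.8 = 59.2 mm
δ = F/k = 162/1.9759 = 81.988 mm
δ ≥ δ_solid → spring goes solid

YES, δ = 82.0 mm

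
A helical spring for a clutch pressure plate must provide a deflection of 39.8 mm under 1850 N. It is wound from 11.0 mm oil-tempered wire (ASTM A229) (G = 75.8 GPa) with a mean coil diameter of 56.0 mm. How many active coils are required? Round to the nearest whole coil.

17

Required rate k = F/δ = 1850/39.8 = 46.482 N/mm
N_a = Gd⁴/(8D³k) = (75.8×10³ × 11.0⁴)/(8 × 56.0³ × 46.482)
    = 1.10979e+09 / 6.53044e+07 = 16.99 → 17 coils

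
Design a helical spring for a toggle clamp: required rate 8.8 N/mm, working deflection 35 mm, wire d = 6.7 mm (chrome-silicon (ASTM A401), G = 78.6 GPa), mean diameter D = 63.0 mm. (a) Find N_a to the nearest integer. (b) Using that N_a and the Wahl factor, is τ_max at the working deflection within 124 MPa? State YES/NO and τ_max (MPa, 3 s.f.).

(a) 9 coils; (b) NO, τ_max = 190 MPa

N_a = Gd⁴/(8D³k) = (78.6×10³)(6.7⁴)/(8·63.0³·8.8) = 8.998 → N_a = 9
Actual rate k = Gd⁴/(8D³·9) = 8.7977 N/mm
Working load F = kδ = 8.7977·35 = 307.92 N
C = 63.0/6.7 = 9.4030; K_W = (4C−1)/(4C−4)+0.615/C = 1.1547
τ_max = K_W·8FD/(πd³) = 1.1547·164.24 = 189.65 MPa
τ_max > 124 MPa → exceeds allowable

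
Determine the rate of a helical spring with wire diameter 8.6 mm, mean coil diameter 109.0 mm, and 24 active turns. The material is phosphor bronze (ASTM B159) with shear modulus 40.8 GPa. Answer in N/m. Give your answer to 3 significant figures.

k = Gd⁴/(8D³N_a) = (40.8×10³ × 8.6⁴) / (8 × 109.0³ × 24)
  = 2.23179e+08 / 2.48646e+08 = 0.89758 N/mm = 897.58 N/m

898 N/m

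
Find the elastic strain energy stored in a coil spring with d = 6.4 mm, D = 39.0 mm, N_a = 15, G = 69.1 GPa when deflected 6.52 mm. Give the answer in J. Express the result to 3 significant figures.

k = Gd⁴/(8D³N_a) = (69.1×10³)(6.4⁴)/(8·39.0³·15) = 16.286 N/mm
U = ½kδ² = 0.5 × 16.286 × 6.52² = 346.17 N·mm = 0.34617 J

0.346 J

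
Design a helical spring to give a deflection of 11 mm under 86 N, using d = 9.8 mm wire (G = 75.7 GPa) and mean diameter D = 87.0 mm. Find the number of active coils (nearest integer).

17

Required rate k = F/δ = 86/11 = 7.8182 N/mm
N_a = Gd⁴/(8D³k) = (75.7×10³ × 9.8⁴)/(8 × 87.0³ × 7.8182)
    = 6.98233e+08 / 4.11864e+07 = 16.95 → 17 coils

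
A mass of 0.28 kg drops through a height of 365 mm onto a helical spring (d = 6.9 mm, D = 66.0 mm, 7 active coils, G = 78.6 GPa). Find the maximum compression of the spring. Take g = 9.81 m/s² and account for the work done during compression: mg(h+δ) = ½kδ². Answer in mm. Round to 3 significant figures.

13.7 mm

k = Gd⁴/(8D³N_a) = (78.6×10³)(6.9⁴)/(8·66.0³·7) = 11.066 N/mm
W = mg = 0.28 × 9.81 = 2.7468 N
½kδ² − Wδ − Wh = 0 → δ = (W + √(W² + 2kWh))/k
δ = (2.7468 + √(7.5449 + 22189.6))/11.066 = (2.7468 + 148.99)/11.066 = 13.711 mm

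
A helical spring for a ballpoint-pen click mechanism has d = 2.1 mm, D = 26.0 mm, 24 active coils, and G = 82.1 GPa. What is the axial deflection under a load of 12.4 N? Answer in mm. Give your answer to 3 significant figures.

k = Gd⁴/(8D³N_a) = (82.1×10³)(2.1⁴)/(8·26.0³·24) = 0.47315 N/mm
δ = F/k = 12.4 / 0.47315 = 26.207 mm

26.2 mm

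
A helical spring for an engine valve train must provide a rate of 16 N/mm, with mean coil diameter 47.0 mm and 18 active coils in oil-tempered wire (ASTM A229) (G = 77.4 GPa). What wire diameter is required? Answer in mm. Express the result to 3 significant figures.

d = (8D³N_a·k / G)^(1/4) = (8·47.0³·18·16 / (77.4×10³))^0.25
  = (3090.5)^0.25 = 7.4560 mm

7.46 mm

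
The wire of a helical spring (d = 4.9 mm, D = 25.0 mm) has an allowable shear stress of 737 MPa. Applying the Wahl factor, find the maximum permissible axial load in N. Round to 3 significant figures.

1040 N

C = D/d = 25.0/4.9 = 5.1020
K_W = (4C−1)/(4C−4) + 0.615/C = 19.408/16.408 + 0.1205 = 1.3034
τ_max = K·8FD/(πd³) → F_max = τ_allow·πd³/(8DK)
F_max = 737·π·4.9³/(8·25.0·1.3034) = 2.724e+05/260.68 = 1045 N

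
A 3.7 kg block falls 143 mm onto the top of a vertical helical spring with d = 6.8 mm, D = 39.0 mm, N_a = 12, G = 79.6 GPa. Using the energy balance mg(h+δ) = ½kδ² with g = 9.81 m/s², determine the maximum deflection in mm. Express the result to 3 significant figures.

19.9 mm

k = Gd⁴/(8D³N_a) = (79.6×10³)(6.8⁴)/(8·39.0³·12) = 29.887 N/mm
W = mg = 3.7 × 9.81 = 36.297 N
½kδ² − Wδ − Wh = 0 → δ = (W + √(W² + 2kWh))/k
δ = (36.297 + √(1317.5 + 310256))/29.887 = (36.297 + 558.19)/29.887 = 19.891 mm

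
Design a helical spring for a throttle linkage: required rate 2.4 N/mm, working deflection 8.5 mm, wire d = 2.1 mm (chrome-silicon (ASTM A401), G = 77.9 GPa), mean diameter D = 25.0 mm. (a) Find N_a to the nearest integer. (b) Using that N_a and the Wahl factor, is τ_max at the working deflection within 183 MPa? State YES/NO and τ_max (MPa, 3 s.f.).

(a) 5 coils; (b) YES, τ_max = 159 MPa

N_a = Gd⁴/(8D³k) = (77.9×10³)(2.1⁴)/(8·25.0³·2.4) = 5.05 → N_a = 5
Actual rate k = Gd⁴/(8D³·5) = 2.424 N/mm
Working load F = kδ = 2.424·8.5 = 20.604 N
C = 25.0/2.1 = 11.9048; K_W = (4C−1)/(4C−4)+0.615/C = 1.1204
τ_max = K_W·8FD/(πd³) = 1.1204·141.64 = 158.7 MPa
τ_max ≤ 183 MPa → acceptable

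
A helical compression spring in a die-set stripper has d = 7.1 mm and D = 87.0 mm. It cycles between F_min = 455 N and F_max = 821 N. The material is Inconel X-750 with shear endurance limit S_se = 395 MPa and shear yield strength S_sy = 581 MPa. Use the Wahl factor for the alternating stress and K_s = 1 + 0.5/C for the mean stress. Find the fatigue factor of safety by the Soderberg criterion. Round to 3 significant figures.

0.973

C = D/d = 87.0/7.1 = 12.2535; K_W = (4C−1)/(4C−4)+0.615/C = 1.1168; K_s = 1+0.5/C = 1.0408
F_a = (F_max−F_min)/2 = 183 N; F_m = (F_max+F_min)/2 = 638 N
τ_a = K_W·8F_aD/(πd³) = 1.1168 × 113.28 = 126.51 MPa
τ_m = K_s·8F_mD/(πd³) = 1.0408 × 394.92 = 411.03 MPa
Soderberg: 1/n_f = τ_a/S_se + τ_m/S_sy = 126.51/395 + 411.03/581 = 0.32028 + 0.70745 = 1.0277
n_f = 1/1.0277 = 0.973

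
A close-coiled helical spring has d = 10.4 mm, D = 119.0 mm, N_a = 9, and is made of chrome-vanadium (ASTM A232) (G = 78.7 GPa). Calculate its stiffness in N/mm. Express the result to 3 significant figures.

7.59 N/mm

k = Gd⁴/(8D³N_a) = (78.7×10³ × 10.4⁴) / (8 × 119.0³ × 9)
  = 9.20679e+08 / 1.21331e+08 = 7.5881 N/mm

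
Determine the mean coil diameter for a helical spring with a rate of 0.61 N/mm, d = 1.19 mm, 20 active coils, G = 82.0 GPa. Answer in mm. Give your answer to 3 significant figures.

D = (Gd⁴/(8N_a·k))^(1/3) = (82.0×10³·1.19⁴/(8·20·0.61))^(1/3)
  = (1684.81)^(1/3) = 11.8992 mm

11.9 mm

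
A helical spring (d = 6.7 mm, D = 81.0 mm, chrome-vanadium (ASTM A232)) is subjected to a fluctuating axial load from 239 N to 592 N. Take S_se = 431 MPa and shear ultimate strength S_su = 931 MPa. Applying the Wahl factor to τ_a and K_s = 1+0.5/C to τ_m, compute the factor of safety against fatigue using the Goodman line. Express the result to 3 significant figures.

1.58

C = D/d = 81.0/6.7 = 12.0896; K_W = (4C−1)/(4C−4)+0.615/C = 1.1185; K_s = 1+0.5/C = 1.0414
F_a = (F_max−F_min)/2 = 176.5 N; F_m = (F_max+F_min)/2 = 415.5 N
τ_a = K_W·8F_aD/(πd³) = 1.1185 × 121.04 = 135.39 MPa
τ_m = K_s·8F_mD/(πd³) = 1.0414 × 284.95 = 296.74 MPa
Goodman: 1/n_f = τ_a/S_se + τ_m/S_su = 135.39/431 + 296.74/931 = 0.31413 + 0.31873 = 0.63286
n_f = 1/0.63286 = 1.58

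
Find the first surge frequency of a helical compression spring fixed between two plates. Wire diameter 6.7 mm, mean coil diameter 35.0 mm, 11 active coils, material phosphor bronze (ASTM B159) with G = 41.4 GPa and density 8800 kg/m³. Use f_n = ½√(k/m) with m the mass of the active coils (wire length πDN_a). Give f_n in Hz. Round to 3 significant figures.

k = Gd⁴/(8D³N_a) = (41.4×10³)(6.7⁴)/(8·35.0³·11) = 22.111 N/mm = 22111 N/m
Wire length L = πDN_a = π·35.0·11 = 1209.5 mm
m = ρ·(πd²/4)·L = 8800 × 35.257×10⁻⁶ m² × 1.2095 m = 0.37526 kg
f_n = ½√(k/m) = 0.5·√(22111/0.37526) = 0.5·√(58922) = 121.37 Hz

121 Hz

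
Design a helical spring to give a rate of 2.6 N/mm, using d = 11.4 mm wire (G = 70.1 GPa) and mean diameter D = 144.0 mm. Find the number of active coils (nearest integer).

N_a = Gd⁴/(8D³k) = (70.1×10³ × 11.4⁴)/(8 × 144.0³ × 2.6)
    = 1.18396e+09 / 6.21085e+07 = 19.06 → 19 coils

19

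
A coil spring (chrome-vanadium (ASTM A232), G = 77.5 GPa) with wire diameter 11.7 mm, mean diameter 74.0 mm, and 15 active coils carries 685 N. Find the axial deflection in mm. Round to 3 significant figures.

k = Gd⁴/(8D³N_a) = (77.5×10³)(11.7⁴)/(8·74.0³·15) = 29.865 N/mm
δ = F/k = 685 / 29.865 = 22.936 mm

22.9 mm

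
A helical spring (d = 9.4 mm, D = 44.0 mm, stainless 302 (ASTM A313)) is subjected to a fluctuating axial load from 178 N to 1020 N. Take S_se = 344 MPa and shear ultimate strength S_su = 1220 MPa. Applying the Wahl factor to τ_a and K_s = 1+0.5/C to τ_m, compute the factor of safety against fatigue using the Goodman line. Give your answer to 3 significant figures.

C = D/d = 44.0/9.4 = 4.6809; K_W = (4C−1)/(4C−4)+0.615/C = 1.3351; K_s = 1+0.5/C = 1.1068
F_a = (F_max−F_min)/2 = 421 N; F_m = (F_max+F_min)/2 = 599 N
τ_a = K_W·8F_aD/(πd³) = 1.3351 × 56.793 = 75.826 MPa
τ_m = K_s·8F_mD/(πd³) = 1.1068 × 80.805 = 89.436 MPa
Goodman: 1/n_f = τ_a/S_se + τ_m/S_su = 75.826/344 + 89.436/1220 = 0.22043 + 0.07331 = 0.29373
n_f = 1/0.29373 = 3.404

3.40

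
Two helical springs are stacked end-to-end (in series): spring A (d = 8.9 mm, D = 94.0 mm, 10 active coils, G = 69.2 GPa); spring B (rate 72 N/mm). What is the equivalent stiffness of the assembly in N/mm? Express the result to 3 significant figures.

k_A = Gd⁴/(8D³N_a) = (69.2×10³)(8.9⁴)/(8·94.0³·10) = 6.5342 N/mm
Series: 1/k_eq = 1/6.5342 + 1/72 = 0.16693; k_eq = 5.9905 N/mm

5.99 N/mm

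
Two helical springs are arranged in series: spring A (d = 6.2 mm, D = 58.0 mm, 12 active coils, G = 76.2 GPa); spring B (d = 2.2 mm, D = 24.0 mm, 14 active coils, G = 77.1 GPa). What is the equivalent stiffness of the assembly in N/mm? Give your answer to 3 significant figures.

k_A = Gd⁴/(8D³N_a) = (76.2×10³)(6.2⁴)/(8·58.0³·12) = 6.0113 N/mm
k_B = Gd⁴/(8D³N_a) = (77.1×10³)(2.2⁴)/(8·24.0³·14) = 1.1665 N/mm
Series: 1/k_eq = 1/6.0113 + 1/1.1665 = 1.0236; k_eq = 0.97694 N/mm

0.977 N/mm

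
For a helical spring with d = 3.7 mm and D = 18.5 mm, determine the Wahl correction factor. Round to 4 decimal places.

1.3105

C = D/d = 18.5/3.7 = 5.0000
K_W = (4C−1)/(4C−4) + 0.615/C = 19.000/16.000 + 0.1230 = 1.3105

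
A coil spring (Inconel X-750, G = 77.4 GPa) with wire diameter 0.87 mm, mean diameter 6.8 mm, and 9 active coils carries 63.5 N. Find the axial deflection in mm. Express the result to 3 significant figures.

k = Gd⁴/(8D³N_a) = (77.4×10³)(0.87⁴)/(8·6.8³·9) = 1.9587 N/mm
δ = F/k = 63.5 / 1.9587 = 32.42 mm

32.4 mm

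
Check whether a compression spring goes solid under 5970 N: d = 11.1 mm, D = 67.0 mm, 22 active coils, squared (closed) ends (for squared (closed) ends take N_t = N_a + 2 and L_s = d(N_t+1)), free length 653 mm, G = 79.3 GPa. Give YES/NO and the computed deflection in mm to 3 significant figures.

NO, δ = 263 mm

k = Gd⁴/(8D³N_a) = (79.3×10³)(11.1⁴)/(8·67.0³·22) = 22.742 N/mm
N_t = 24; L_s = 11.1·25 = 277.5 mm; δ_solid = L₀ − L_s = 653 − 277.5 = 375.5 mm
δ = F/k = 5970/22.742 = 262.51 mm
δ < δ_solid → spring does not go solid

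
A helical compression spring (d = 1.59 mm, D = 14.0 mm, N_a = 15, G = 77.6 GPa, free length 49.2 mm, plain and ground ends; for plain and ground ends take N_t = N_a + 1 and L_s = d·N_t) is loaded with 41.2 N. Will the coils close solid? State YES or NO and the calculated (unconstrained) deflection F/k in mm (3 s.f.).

YES, δ = 27.4 mm

k = Gd⁴/(8D³N_a) = (77.6×10³)(1.59⁴)/(8·14.0³·15) = 1.5062 N/mm
N_t = 16; L_s = 1.59·16 = 25.44 mm; δ_solid = L₀ − L_s = 49.2 − 25.44 = 23.76 mm
δ = F/k = 41.2/1.5062 = 27.353 mm
δ ≥ δ_solid → spring goes solid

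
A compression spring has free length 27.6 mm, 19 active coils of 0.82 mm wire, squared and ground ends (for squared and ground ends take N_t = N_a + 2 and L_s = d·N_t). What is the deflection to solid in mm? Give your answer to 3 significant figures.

10.4 mm

N_t = 21; L_s = 0.82·21 = 17.22 mm
δ_solid = L₀ − L_s = 27.6 − 17.22 = 10.38 mm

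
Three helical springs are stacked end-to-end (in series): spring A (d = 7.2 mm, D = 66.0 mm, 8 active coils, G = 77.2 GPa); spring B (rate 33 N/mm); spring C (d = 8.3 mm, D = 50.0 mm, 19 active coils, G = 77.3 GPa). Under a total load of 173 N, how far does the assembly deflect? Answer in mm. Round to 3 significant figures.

k_A = Gd⁴/(8D³N_a) = (77.2×10³)(7.2⁴)/(8·66.0³·8) = 11.275 N/mm
k_C = Gd⁴/(8D³N_a) = (77.3×10³)(8.3⁴)/(8·50.0³·19) = 19.308 N/mm
Series: 1/k_eq = 1/11.275 + 1/33 + 1/19.308 = 0.17078; k_eq = 5.8554 N/mm
δ = F/k_eq = 173/5.8554 = 29.545 mm

29.5 mm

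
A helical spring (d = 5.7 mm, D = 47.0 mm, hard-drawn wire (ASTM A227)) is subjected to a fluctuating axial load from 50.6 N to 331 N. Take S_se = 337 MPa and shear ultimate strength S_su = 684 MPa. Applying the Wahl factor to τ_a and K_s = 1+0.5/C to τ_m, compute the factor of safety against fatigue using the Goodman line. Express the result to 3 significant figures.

C = D/d = 47.0/5.7 = 8.2456; K_W = (4C−1)/(4C−4)+0.615/C = 1.1781; K_s = 1+0.5/C = 1.0606
F_a = (F_max−F_min)/2 = 140.2 N; F_m = (F_max+F_min)/2 = 190.8 N
τ_a = K_W·8F_aD/(πd³) = 1.1781 × 90.607 = 106.74 MPa
τ_m = K_s·8F_mD/(πd³) = 1.0606 × 123.31 = 130.79 MPa
Goodman: 1/n_f = τ_a/S_se + τ_m/S_su = 106.74/337 + 130.79/684 = 0.31675 + 0.19121 = 0.50795
n_f = 1/0.50795 = 1.969

1.97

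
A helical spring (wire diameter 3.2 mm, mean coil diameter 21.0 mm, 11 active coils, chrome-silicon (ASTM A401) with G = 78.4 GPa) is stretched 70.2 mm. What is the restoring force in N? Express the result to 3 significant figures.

708 N

k = Gd⁴/(8D³N_a) = (78.4×10³)(3.2⁴)/(8·21.0³·11) = 10.087 N/mm
F = k·δ = 10.087 × 70.2 = 708.13 N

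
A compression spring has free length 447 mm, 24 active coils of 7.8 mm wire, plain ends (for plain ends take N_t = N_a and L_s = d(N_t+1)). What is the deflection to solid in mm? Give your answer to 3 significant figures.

N_t = 24; L_s = 7.8·25 = 195 mm
δ_solid = L₀ − L_s = 447 − 195 = 252 mm

252 mm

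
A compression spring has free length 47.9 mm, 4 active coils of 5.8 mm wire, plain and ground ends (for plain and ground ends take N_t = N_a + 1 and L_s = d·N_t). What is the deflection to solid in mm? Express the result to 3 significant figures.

18.9 mm

N_t = 5; L_s = 5.8·5 = 29 mm
δ_solid = L₀ − L_s = 47.9 − 29 = 18.9 mm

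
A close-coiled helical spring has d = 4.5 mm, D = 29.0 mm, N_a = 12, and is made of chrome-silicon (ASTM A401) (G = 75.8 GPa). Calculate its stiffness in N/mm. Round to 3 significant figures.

k = Gd⁴/(8D³N_a) = (75.8×10³ × 4.5⁴) / (8 × 29.0³ × 12)
  = 3.10827e+07 / 2.34134e+06 = 13.276 N/mm

13.3 N/mm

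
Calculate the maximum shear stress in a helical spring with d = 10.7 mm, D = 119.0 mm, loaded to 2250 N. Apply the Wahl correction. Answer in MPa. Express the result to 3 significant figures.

Spring index C = D/d = 119.0/10.7 = 11.1215
K_W = (4C−1)/(4C−4) + 0.615/C = 43.486/40.486 + 0.0553 = 1.1294
τ₀ = 8FD/(πd³) = 8·2250·119.0/(π·10.7³) = 2.142e+06/3848.6 = 556.57 MPa
τ_max = K·τ₀ = 1.1294 × 556.57 = 628.59 MPa

629 MPa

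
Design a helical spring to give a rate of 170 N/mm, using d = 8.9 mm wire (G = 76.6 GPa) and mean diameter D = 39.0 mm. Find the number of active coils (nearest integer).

6

N_a = Gd⁴/(8D³k) = (76.6×10³ × 8.9⁴)/(8 × 39.0³ × 170)
    = 4.80606e+08 / 8.06738e+07 = 5.957 → 6 coils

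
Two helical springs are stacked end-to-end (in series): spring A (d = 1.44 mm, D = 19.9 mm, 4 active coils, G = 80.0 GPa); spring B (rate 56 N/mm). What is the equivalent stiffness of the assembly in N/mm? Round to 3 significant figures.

k_A = Gd⁴/(8D³N_a) = (80.0×10³)(1.44⁴)/(8·19.9³·4) = 1.3641 N/mm
Series: 1/k_eq = 1/1.3641 + 1/56 = 0.75097; k_eq = 1.3316 N/mm

1.33 N/mm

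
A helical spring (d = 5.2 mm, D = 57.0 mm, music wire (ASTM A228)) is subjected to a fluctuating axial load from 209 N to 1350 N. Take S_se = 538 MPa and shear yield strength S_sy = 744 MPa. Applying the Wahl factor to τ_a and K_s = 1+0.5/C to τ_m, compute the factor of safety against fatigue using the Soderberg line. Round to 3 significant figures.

C = D/d = 57.0/5.2 = 10.9615; K_W = (4C−1)/(4C−4)+0.615/C = 1.1314; K_s = 1+0.5/C = 1.0456
F_a = (F_max−F_min)/2 = 570.5 N; F_m = (F_max+F_min)/2 = 779.5 N
τ_a = K_W·8F_aD/(πd³) = 1.1314 × 588.93 = 666.31 MPa
τ_m = K_s·8F_mD/(πd³) = 1.0456 × 804.68 = 841.38 MPa
Soderberg: 1/n_f = τ_a/S_se + τ_m/S_sy = 666.31/538 + 841.38/744 = 1.23849 + 1.13089 = 2.3694
n_f = 1/2.3694 = 0.4221

0.422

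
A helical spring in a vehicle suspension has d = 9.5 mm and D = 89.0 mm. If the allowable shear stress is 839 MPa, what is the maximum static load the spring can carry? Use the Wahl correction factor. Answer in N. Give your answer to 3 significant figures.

2750 N

C = D/d = 89.0/9.5 = 9.3684
K_W = (4C−1)/(4C−4) + 0.615/C = 36.474/33.474 + 0.0656 = 1.1553
τ_max = K·8FD/(πd³) → F_max = τ_allow·πd³/(8DK)
F_max = 839·π·9.5³/(8·89.0·1.1553) = 2.2599e+06/822.55 = 2747.4 N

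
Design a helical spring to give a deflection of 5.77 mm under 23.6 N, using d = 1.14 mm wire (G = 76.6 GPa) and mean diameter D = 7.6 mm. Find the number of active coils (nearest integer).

9

Required rate k = F/δ = 23.6/5.77 = 4.0901 N/mm
N_a = Gd⁴/(8D³k) = (76.6×10³ × 1.14⁴)/(8 × 7.6³ × 4.0901)
    = 129374 / 14363.7 = 9.007 → 9 coils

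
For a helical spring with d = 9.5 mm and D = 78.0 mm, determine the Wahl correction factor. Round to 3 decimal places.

1.179

C = D/d = 78.0/9.5 = 8.2105
K_W = (4C−1)/(4C−4) + 0.615/C = 31.842/28.842 + 0.0749 = 1.1789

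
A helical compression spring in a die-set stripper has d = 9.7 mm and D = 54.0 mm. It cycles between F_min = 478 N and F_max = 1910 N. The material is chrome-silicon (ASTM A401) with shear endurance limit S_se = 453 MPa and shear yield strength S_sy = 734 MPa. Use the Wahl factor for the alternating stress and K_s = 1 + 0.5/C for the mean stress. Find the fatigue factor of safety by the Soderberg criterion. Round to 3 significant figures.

1.75

C = D/d = 54.0/9.7 = 5.5670; K_W = (4C−1)/(4C−4)+0.615/C = 1.2747; K_s = 1+0.5/C = 1.0898
F_a = (F_max−F_min)/2 = 716 N; F_m = (F_max+F_min)/2 = 1194 N
τ_a = K_W·8F_aD/(πd³) = 1.2747 × 107.88 = 137.51 MPa
τ_m = K_s·8F_mD/(πd³) = 1.0898 × 179.9 = 196.05 MPa
Soderberg: 1/n_f = τ_a/S_se + τ_m/S_sy = 137.51/453 + 196.05/734 = 0.30356 + 0.26710 = 0.57066
n_f = 1/0.57066 = 1.752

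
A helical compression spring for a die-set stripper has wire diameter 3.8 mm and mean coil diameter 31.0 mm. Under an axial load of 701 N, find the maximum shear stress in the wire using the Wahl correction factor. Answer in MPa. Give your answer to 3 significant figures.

Spring index C = D/d = 31.0/3.8 = 8.1579
K_W = (4C−1)/(4C−4) + 0.615/C = 31.632/28.632 + 0.0754 = 1.1802
τ₀ = 8FD/(πd³) = 8·701·31.0/(π·3.8³) = 173848/172.39 = 1008.5 MPa
τ_max = K·τ₀ = 1.1802 × 1008.5 = 1190.2 MPa

1190 MPa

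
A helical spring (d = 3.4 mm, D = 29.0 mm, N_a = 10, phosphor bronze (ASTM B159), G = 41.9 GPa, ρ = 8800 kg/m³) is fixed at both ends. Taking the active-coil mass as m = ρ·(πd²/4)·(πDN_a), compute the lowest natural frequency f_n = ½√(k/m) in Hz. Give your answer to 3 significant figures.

99.3 Hz

k = Gd⁴/(8D³N_a) = (41.9×10³)(3.4⁴)/(8·29.0³·10) = 2.8698 N/mm = 2869.8 N/m
Wire length L = πDN_a = π·29.0·10 = 911.06 mm
m = ρ·(πd²/4)·L = 8800 × 9.0792×10⁻⁶ m² × 0.91106 m = 0.072791 kg
f_n = ½√(k/m) = 0.5·√(2869.8/0.072791) = 0.5·√(39425) = 99.278 Hz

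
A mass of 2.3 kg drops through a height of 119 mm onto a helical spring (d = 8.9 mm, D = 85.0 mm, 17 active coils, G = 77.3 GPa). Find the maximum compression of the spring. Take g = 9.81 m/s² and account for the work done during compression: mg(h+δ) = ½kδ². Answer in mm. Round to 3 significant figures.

34.5 mm

k = Gd⁴/(8D³N_a) = (77.3×10³)(8.9⁴)/(8·85.0³·17) = 5.8069 N/mm
W = mg = 2.3 × 9.81 = 22.563 N
½kδ² − Wδ − Wh = 0 → δ = (W + √(W² + 2kWh))/k
δ = (22.563 + √(509.09 + 31183))/5.8069 = (22.563 + 178.02)/5.8069 = 34.543 mm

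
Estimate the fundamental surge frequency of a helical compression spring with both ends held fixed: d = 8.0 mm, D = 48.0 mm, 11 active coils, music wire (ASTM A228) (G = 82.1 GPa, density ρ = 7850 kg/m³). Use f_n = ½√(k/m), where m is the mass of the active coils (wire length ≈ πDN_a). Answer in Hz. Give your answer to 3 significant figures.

k = Gd⁴/(8D³N_a) = (82.1×10³)(8.0⁴)/(8·48.0³·11) = 34.554 N/mm = 34554 N/m
Wire length L = πDN_a = π·48.0·11 = 1658.8 mm
m = ρ·(πd²/4)·L = 7850 × 50.265×10⁻⁶ m² × 1.6588 m = 0.65452 kg
f_n = ½√(k/m) = 0.5·√(34554/0.65452) = 0.5·√(52793) = 114.88 Hz

115 Hz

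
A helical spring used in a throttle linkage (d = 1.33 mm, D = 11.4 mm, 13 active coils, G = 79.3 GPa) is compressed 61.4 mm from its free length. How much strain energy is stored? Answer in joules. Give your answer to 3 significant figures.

3.04 J

k = Gd⁴/(8D³N_a) = (79.3×10³)(1.33⁴)/(8·11.4³·13) = 1.6104 N/mm
U = ½kδ² = 0.5 × 1.6104 × 61.4² = 3035.6 N·mm = 3.0356 J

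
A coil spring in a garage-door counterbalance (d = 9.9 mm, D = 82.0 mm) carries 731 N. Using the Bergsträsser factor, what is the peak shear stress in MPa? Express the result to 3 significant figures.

183 MPa

Spring index C = D/d = 82.0/9.9 = 8.2828
K_B = (4C+2)/(4C−3) = 35.131/30.131 = 1.1659
τ₀ = 8FD/(πd³) = 8·731·82.0/(π·9.9³) = 479536/3048.3 = 157.31 MPa
τ_max = K·τ₀ = 1.1659 × 157.31 = 183.42 MPa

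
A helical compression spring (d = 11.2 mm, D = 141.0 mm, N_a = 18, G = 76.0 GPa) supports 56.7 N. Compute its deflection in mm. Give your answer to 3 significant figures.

k = Gd⁴/(8D³N_a) = (76.0×10³)(11.2⁴)/(8·141.0³·18) = 2.9626 N/mm
δ = F/k = 56.7 / 2.9626 = 19.139 mm

19.1 mm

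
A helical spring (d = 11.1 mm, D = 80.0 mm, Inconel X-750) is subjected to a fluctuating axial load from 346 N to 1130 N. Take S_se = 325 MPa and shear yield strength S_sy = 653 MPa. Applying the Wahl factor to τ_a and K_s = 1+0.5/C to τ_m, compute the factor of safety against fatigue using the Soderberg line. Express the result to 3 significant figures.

C = D/d = 80.0/11.1 = 7.2072; K_W = (4C−1)/(4C−4)+0.615/C = 1.2062; K_s = 1+0.5/C = 1.0694
F_a = (F_max−F_min)/2 = 392 N; F_m = (F_max+F_min)/2 = 738 N
τ_a = K_W·8F_aD/(πd³) = 1.2062 × 58.391 = 70.429 MPa
τ_m = K_s·8F_mD/(πd³) = 1.0694 × 109.93 = 117.56 MPa
Soderberg: 1/n_f = τ_a/S_se + τ_m/S_sy = 70.429/325 + 117.56/653 = 0.21670 + 0.18003 = 0.39673
n_f = 1/0.39673 = 2.521

2.52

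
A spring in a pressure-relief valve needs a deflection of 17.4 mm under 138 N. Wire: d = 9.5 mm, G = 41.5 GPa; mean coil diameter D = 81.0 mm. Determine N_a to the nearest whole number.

10

Required rate k = F/δ = 138/17.4 = 7.931 N/mm
N_a = Gd⁴/(8D³k) = (41.5×10³ × 9.5⁴)/(8 × 81.0³ × 7.931)
    = 3.3802e+08 / 3.3719e+07 = 10.02 → 10 coils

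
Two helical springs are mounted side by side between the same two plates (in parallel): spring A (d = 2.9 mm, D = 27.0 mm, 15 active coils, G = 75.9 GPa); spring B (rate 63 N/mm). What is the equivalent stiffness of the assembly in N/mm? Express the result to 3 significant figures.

k_A = Gd⁴/(8D³N_a) = (75.9×10³)(2.9⁴)/(8·27.0³·15) = 2.2728 N/mm
Parallel: k_eq = 2.2728 + 63 = 65.273 N/mm

65.3 N/mm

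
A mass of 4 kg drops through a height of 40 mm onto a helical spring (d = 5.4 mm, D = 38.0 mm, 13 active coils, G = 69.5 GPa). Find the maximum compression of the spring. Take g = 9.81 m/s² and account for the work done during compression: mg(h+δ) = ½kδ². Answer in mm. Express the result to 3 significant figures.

21.6 mm

k = Gd⁴/(8D³N_a) = (69.5×10³)(5.4⁴)/(8·38.0³·13) = 10.356 N/mm
W = mg = 4 × 9.81 = 39.24 N
½kδ² − Wδ − Wh = 0 → δ = (W + √(W² + 2kWh))/k
δ = (39.24 + √(1539.8 + 32508.3))/10.356 = (39.24 + 184.52)/10.356 = 21.608 mm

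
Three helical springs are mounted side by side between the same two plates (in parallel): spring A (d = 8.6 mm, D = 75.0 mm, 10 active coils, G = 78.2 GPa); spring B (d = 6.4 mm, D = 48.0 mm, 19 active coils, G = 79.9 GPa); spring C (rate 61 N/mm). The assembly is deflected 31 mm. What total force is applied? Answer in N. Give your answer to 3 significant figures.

k_A = Gd⁴/(8D³N_a) = (78.2×10³)(8.6⁴)/(8·75.0³·10) = 12.674 N/mm
k_B = Gd⁴/(8D³N_a) = (79.9×10³)(6.4⁴)/(8·48.0³·19) = 7.9744 N/mm
Parallel: k_eq = 12.674 + 7.9744 + 61 = 81.649 N/mm
F = k_eq·δ = 81.649·31 = 2531.1 N

2530 N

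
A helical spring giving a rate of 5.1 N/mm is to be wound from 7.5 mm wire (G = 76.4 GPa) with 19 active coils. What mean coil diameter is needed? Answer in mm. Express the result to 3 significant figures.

D = (Gd⁴/(8N_a·k))^(1/3) = (76.4×10³·7.5⁴/(8·19·5.1))^(1/3)
  = (311835)^(1/3) = 67.8123 mm

67.8 mm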